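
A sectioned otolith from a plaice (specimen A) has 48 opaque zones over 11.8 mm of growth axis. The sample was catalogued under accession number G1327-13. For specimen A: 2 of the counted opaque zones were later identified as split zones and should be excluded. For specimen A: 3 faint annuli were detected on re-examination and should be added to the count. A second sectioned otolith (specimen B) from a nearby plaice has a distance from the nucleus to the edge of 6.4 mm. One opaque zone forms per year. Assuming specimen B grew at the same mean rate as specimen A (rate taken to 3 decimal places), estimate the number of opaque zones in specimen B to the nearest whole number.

Specimen A: after corrections the count is 48 − 2 + 3 = 49 opaque zones.
A: Mean rate = 11.8 mm / 49 years ≈ 0.241 mm/year.
B spans 6.4 / 0.241 = 26.56 years ≈ 27 opaque zones.

27 opaque zones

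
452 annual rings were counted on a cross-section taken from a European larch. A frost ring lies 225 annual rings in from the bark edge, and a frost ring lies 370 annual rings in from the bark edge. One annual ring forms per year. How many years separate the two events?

145 years

The two markers are separated by 370 − 225 = 145 annual rings.
One annual ring per year makes the interval 145 years.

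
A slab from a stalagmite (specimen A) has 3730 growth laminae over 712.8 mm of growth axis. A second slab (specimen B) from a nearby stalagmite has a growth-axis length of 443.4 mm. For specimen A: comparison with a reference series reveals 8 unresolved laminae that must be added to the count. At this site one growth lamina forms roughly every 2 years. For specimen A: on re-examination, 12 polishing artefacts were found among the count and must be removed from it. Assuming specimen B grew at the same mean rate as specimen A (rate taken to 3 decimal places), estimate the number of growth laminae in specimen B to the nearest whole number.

Specimen A: adjusted count: 3730 − 12 + 8 = 3726 growth laminae.
Specimen A: 3726 growth laminae at 2 years each span 3726 × 2 = 7452 years.
A: Mean rate = 712.8 mm / 7452 years ≈ 0.096 mm/yr.
Specimen B: 443.4 mm / 0.096 mm per year = 4618.75 years; at 2 years per growth lamina that is 4618.75 / 2 ≈ 2309 growth laminae.

2309 growth laminae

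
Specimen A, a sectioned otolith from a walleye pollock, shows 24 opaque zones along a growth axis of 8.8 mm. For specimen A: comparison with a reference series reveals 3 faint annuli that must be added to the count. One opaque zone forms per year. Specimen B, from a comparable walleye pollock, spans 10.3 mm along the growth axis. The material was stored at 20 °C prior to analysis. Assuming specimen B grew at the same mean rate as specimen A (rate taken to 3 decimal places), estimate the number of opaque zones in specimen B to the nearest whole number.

Specimen A: after corrections the count is 24 + 3 = 27 opaque zones.
A: 8.8 mm over 27 years gives 8.8 / 27 ≈ 0.326 mm/yr.
B spans 10.3 / 0.326 = 31.60 years ≈ 32 opaque zones.

32 opaque zones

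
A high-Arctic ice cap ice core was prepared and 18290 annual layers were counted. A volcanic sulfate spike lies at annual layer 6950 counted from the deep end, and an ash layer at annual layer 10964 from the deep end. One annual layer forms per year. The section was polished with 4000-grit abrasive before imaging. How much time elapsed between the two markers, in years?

The two markers are separated by 10964 − 6950 = 4014 annual layers.
At one annual layer per year, 4014 years elapsed between them.

4014 yr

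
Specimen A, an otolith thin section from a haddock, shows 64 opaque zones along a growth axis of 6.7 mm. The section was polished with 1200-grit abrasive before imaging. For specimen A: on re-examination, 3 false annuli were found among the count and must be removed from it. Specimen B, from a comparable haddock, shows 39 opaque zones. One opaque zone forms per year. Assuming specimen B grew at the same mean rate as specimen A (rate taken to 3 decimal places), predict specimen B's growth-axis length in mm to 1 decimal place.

4.3 mm

Specimen A: after corrections the count is 64 − 3 = 61 opaque zones.
A: Mean rate = 6.7 mm / 61 years ≈ 0.110 mm per year.
Length of B = 0.110 × 39 = 4.3 mm.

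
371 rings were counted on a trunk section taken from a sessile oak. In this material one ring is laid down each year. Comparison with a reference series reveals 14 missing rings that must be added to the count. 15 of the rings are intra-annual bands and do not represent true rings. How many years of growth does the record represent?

Correcting the raw count gives 371 − 15 + 14 = 370 true rings.
At one ring per year, that is 370 years.

370 years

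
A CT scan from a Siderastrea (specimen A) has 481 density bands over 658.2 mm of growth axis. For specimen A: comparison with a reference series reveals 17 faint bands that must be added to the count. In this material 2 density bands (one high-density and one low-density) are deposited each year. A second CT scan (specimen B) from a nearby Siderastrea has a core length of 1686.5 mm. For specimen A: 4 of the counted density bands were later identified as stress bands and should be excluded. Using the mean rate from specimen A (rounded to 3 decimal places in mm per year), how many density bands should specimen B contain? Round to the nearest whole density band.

1266 density bands

Specimen A: correcting the raw count gives 481 − 4 + 17 = 494 true density bands.
Specimen A: with 2 density bands per year, 494 / 2 = 247 years.
A: Mean rate = 658.2 mm / 247 years ≈ 2.665 mm/year.
B spans 1686.5 / 2.665 = 632.83 years; at 2 density bands per year that is 632.83 × 2 ≈ 1266 density bands.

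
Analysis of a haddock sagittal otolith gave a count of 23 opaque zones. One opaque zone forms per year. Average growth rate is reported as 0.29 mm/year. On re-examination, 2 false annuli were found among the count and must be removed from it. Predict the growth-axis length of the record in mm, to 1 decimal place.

6.1 mm

Correcting the raw count gives 23 − 2 = 21 true opaque zones.
Length ≈ 0.29 × 21 = 6.1 mm.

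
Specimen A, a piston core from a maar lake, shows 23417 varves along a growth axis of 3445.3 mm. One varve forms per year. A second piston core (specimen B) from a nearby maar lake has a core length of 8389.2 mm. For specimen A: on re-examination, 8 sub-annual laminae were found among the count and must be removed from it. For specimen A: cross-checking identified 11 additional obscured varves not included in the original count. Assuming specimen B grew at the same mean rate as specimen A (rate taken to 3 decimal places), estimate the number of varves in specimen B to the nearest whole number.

57069 varves

Specimen A: adjusted count: 23417 − 8 + 11 = 23420 varves.
A: 3445.3 mm over 23420 years gives 3445.3 / 23420 ≈ 0.147 mm/yr.
For B, 8389.2 / 0.147 = 57069.39 years ≈ 57069 varves.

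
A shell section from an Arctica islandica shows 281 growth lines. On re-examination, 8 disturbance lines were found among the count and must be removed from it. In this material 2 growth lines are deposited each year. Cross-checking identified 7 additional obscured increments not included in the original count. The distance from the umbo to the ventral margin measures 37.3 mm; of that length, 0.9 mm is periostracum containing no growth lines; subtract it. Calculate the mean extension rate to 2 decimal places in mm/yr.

0.26 mm/yr

Adjusted count: 281 − 8 + 7 = 280 growth lines.
With 2 growth lines per year, 280 / 2 = 140 years.
Net length = 37.3 − 0.9 = 36.4 mm.
36.4 mm over 140 years gives 36.4 / 140 ≈ 0.26 mm/yr.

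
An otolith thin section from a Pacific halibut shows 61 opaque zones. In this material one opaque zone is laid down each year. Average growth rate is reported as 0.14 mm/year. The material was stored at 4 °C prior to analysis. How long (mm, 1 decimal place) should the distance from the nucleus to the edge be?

61 years of growth are recorded.
61 years at 0.14 mm/year gives 0.14 × 61 = 8.5 mm.

8.5 mm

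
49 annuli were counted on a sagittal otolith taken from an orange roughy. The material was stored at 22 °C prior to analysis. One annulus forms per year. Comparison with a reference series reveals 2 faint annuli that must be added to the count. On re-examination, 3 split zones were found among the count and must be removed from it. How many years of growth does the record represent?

48 years

Correcting the raw count gives 49 − 3 + 2 = 48 true annuli.
At one annulus per year, that is 48 years.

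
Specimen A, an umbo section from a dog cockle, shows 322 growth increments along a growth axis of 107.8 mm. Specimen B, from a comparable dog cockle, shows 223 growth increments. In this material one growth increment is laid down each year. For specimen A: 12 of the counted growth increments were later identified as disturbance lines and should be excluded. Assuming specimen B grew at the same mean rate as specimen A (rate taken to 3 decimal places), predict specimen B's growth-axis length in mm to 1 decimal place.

77.6 mm

Specimen A: true growth increment count = 322 − 12 = 310.
A: Mean rate = 107.8 mm / 310 years ≈ 0.348 mm per year.
B's length ≈ 0.348 × 223 = 77.6 mm.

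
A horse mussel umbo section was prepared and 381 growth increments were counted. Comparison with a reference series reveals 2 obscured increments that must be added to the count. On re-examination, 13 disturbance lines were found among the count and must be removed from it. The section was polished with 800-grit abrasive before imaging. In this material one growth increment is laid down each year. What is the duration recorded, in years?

Correcting the raw count gives 381 − 13 + 2 = 370 true growth increments.
One growth increment per year makes the duration 370 years.

370 yr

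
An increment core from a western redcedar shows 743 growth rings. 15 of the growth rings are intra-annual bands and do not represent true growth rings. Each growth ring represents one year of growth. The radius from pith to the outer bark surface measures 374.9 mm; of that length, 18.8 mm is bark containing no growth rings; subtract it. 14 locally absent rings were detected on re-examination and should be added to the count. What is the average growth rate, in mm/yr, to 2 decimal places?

After corrections the count is 743 − 15 + 14 = 742 growth rings.
Net length = 374.9 − 18.8 = 356.1 mm.
Mean rate = 356.1 mm / 742 years ≈ 0.48 mm/yr.

0.48 mm/yr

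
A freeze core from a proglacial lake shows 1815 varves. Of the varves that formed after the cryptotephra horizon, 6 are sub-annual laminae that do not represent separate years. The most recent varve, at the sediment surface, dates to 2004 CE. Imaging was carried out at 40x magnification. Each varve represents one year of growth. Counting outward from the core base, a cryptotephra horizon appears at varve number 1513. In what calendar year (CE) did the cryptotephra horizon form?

1708 CE

Between varve 1513 and the sediment surface there are 1815 − 1513 = 302 varves.
302 − 6 false = 296 true varves after the cryptotephra horizon.
2004 − 296 = 1708 CE.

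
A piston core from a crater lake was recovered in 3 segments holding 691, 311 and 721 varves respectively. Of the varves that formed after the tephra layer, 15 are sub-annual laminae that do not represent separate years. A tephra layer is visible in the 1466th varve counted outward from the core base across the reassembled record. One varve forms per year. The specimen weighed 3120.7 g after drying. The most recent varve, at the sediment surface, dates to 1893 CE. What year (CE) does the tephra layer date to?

1651 CE

Total varves = 691 + 311 + 721 = 1723.
The tephra layer sits at varve 1466 from the core base, so 1723 − 1466 = 257 varves formed after it.
Removing the 15 false varves leaves 257 − 15 = 242 true varves beyond the tephra layer.
1893 − 242 = 1651 CE.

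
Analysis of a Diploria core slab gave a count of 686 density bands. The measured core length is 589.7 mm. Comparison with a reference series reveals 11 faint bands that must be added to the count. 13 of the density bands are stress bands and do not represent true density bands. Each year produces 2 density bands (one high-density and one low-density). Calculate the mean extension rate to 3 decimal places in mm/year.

Correcting the raw count gives 686 − 13 + 11 = 684 true density bands.
684 density bands at 2 per year is 684 / 2 = 342 years.
Mean rate = 589.7 mm / 342 years ≈ 1.724 mm/year.

1.724 mm/year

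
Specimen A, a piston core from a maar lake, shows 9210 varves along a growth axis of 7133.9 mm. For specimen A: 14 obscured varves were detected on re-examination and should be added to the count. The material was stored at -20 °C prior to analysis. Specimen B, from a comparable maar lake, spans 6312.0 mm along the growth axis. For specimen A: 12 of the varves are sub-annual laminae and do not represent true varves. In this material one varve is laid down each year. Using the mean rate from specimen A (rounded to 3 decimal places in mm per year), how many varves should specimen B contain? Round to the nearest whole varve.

8155 varves

Specimen A: correcting the raw count gives 9210 − 12 + 14 = 9212 true varves.
A: Extension rate ≈ 7133.9 / 9212 = 0.774 mm/yr.
B spans 6312.0 / 0.774 = 8155.04 years ≈ 8155 varves.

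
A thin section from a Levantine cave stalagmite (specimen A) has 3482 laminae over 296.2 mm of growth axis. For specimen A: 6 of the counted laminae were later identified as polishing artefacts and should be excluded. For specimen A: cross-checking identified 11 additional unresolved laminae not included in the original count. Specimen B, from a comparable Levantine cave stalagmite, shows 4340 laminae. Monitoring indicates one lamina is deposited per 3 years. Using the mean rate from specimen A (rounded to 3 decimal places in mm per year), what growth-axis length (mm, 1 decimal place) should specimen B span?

Specimen A: adjusted count: 3482 − 6 + 11 = 3487 laminae.
Specimen A: 3487 laminae at 3 years each span 3487 × 3 = 10461 years.
A: Mean rate = 296.2 mm / 10461 years ≈ 0.028 mm/year.
Specimen B: at 3 years per lamina, 4340 × 3 = 13020 years. For B, 0.028 mm/year × 13020 years = 364.6 mm.

364.6 mm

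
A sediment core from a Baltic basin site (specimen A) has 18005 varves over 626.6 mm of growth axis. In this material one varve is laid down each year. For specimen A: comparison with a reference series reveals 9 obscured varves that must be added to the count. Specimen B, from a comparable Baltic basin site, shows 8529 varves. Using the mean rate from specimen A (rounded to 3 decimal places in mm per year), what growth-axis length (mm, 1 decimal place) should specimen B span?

298.5 mm

Specimen A: adjusted count: 18005 + 9 = 18014 varves.
A: 626.6 mm over 18014 years gives 626.6 / 18014 ≈ 0.035 mm/year.
Length of B = 0.035 × 8529 = 298.5 mm.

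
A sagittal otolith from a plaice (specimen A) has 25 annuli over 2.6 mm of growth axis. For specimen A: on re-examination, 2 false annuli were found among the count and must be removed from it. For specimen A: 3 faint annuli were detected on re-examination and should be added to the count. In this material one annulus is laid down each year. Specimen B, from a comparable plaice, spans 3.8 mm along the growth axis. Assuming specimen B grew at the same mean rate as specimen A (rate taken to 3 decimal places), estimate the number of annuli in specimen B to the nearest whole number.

Specimen A: true annulus count = 25 − 2 + 3 = 26.
A: Extension rate ≈ 2.6 / 26 = 0.100 mm per year.
For B, 3.8 / 0.100 = 38.00 years ≈ 38 annuli.

38 annuli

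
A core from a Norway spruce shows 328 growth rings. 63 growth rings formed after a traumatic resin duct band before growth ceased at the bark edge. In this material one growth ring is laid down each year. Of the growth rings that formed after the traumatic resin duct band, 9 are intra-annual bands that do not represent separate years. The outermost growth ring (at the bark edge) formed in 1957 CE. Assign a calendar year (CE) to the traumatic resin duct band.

1903 CE

There are 63 growth rings younger than the traumatic resin duct band.
Removing the 9 false growth rings leaves 63 − 9 = 54 true growth rings beyond the traumatic resin duct band.
Counting back 54 years from 1957 CE places the traumatic resin duct band in 1957 − 54 = 1903 CE.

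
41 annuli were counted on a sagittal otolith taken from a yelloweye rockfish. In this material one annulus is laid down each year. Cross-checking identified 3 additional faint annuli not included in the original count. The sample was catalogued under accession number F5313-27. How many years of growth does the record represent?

44 years

Correcting the raw count gives 41 + 3 = 44 true annuli.
With a one-to-one annulus periodicity this is 44 years.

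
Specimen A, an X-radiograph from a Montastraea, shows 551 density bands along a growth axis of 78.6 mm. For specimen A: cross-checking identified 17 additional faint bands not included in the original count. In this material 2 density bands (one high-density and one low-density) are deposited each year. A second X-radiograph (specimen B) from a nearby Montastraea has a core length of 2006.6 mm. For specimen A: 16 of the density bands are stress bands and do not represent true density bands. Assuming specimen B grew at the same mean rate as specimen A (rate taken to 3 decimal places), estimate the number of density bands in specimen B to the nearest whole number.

14081 density bands

Specimen A: true density band count = 551 − 16 + 17 = 552.
Specimen A: with 2 density bands per year, 552 / 2 = 276 years.
A: 78.6 mm over 276 years gives 78.6 / 276 ≈ 0.285 mm/year.
For B, 2006.6 / 0.285 = 7040.70 years; at 2 density bands per year that is 7040.70 × 2 ≈ 14081 density bands.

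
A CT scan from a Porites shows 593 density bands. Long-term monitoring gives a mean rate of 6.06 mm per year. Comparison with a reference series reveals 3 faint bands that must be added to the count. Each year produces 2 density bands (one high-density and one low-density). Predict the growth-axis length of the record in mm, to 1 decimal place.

1805.9 mm

True density band count = 593 + 3 = 596.
With 2 density bands per year, 596 / 2 = 298 years.
298 years at 6.06 mm/year gives 6.06 × 298 = 1805.9 mm.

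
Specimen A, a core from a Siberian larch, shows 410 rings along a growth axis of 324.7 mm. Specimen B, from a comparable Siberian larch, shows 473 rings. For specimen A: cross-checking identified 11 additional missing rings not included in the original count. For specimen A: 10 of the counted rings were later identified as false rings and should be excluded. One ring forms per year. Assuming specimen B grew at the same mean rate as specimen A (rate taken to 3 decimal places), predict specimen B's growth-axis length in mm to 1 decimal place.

373.7 mm

Specimen A: true ring count = 410 − 10 + 11 = 411.
A: Mean rate = 324.7 mm / 411 years ≈ 0.790 mm per year.
Length of B = 0.790 × 473 = 373.7 mm.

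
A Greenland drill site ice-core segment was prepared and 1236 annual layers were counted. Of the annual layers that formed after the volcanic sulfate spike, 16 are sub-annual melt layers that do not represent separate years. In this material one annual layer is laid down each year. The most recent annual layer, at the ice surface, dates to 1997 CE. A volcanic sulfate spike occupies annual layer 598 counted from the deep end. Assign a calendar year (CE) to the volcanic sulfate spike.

Between annual layer 598 and the ice surface there are 1236 − 598 = 638 annual layers.
Excluding 16 false annual layers: 638 − 16 = 622.
1997 − 622 = 1375 CE.

1375 CE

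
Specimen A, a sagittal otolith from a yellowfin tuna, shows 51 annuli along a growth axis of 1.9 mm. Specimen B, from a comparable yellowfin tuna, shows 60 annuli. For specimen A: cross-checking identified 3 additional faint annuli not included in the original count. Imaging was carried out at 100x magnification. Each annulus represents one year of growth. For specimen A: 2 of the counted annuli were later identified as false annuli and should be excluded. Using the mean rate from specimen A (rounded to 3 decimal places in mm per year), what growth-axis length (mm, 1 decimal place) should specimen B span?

2.2 mm

Specimen A: after corrections the count is 51 − 2 + 3 = 52 annuli.
A: 1.9 mm over 52 years gives 1.9 / 52 ≈ 0.037 mm per year.
B's length ≈ 0.037 × 60 = 2.2 mm.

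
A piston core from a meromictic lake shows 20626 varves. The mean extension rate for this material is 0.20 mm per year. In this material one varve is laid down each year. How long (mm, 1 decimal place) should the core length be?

20626 years of growth are recorded.
Predicted length = 0.20 mm/year × 20626 years = 4125.2 mm.

4125.2 mm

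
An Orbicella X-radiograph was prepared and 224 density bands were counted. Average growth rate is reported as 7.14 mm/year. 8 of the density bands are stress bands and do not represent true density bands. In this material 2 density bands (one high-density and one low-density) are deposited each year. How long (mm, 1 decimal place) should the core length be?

771.1 mm

After corrections the count is 224 − 8 = 216 density bands.
Dividing by 2 density bands per year: 216 / 2 = 108 years.
Length ≈ 7.14 × 108 = 771.1 mm.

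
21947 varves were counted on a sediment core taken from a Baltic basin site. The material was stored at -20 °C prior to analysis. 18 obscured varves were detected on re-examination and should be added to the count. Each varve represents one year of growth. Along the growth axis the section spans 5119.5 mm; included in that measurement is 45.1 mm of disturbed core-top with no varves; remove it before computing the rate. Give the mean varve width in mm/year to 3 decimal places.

Adjusted count: 21947 + 18 = 21965 varves.
Removing the 45.1 mm offcut leaves 5119.5 − 45.1 = 5074.4 mm.
5074.4 mm over 21965 years gives 5074.4 / 21965 ≈ 0.231 mm/year.

0.231 mm/year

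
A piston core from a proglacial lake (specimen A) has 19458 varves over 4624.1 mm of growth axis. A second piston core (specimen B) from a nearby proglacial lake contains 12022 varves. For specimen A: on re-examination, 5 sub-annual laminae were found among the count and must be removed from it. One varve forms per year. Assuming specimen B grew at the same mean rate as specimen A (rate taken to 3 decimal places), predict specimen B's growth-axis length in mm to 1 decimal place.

2861.2 mm

Specimen A: correcting the raw count gives 19458 − 5 = 19453 true varves.
A: Extension rate ≈ 4624.1 / 19453 = 0.238 mm per year.
B's length ≈ 0.238 × 12022 = 2861.2 mm.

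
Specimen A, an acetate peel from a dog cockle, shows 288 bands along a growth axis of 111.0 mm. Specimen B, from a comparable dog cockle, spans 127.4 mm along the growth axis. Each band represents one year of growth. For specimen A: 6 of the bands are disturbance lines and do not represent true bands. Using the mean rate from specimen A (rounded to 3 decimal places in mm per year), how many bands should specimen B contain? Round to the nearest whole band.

323 bands

Specimen A: true band count = 288 − 6 = 282.
A: Mean rate = 111.0 mm / 282 years ≈ 0.394 mm per year.
For B, 127.4 / 0.394 = 323.35 years ≈ 323 bands.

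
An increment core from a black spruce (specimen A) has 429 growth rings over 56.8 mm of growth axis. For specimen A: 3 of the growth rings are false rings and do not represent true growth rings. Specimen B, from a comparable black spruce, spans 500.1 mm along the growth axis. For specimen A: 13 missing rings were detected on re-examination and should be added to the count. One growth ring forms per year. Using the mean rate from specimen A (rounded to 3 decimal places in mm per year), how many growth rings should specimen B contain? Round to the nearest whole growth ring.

Specimen A: correcting the raw count gives 429 − 3 + 13 = 439 true growth rings.
A: Mean rate = 56.8 mm / 439 years ≈ 0.129 mm/yr.
For B, 500.1 / 0.129 = 3876.74 years ≈ 3877 growth rings.

3877 growth rings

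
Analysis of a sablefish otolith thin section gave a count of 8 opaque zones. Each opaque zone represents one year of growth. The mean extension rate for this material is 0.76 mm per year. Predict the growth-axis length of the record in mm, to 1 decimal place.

The record spans 8 years at 0.76 mm per year.
Length ≈ 0.76 × 8 = 6.1 mm.

6.1 mm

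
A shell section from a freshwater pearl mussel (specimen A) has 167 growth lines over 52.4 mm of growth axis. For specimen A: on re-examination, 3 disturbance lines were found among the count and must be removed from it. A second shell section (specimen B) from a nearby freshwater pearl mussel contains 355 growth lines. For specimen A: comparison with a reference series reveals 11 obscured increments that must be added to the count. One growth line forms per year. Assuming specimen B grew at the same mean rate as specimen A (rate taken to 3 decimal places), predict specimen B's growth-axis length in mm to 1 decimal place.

106.1 mm

Specimen A: true growth line count = 167 − 3 + 11 = 175.
A: Mean rate = 52.4 mm / 175 years ≈ 0.299 mm/yr.
For B, 0.299 mm/year × 355 years = 106.1 mm.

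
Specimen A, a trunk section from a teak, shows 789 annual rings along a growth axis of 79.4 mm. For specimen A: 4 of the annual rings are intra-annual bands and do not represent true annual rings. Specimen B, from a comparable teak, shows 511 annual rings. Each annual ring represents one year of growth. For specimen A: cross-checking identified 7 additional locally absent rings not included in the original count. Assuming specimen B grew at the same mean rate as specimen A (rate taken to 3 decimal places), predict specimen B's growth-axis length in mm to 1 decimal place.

Specimen A: after corrections the count is 789 − 4 + 7 = 792 annual rings.
A: Extension rate ≈ 79.4 / 792 = 0.100 mm/yr.
Length of B = 0.100 × 511 = 51.1 mm.

51.1 mm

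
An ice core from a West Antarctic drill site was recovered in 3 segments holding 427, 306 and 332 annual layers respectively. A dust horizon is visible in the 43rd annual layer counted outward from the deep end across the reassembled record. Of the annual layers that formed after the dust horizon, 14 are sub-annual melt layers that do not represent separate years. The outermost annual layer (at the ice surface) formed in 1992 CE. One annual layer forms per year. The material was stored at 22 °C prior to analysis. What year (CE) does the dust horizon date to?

Total annual layers = 427 + 306 + 332 = 1065.
The dust horizon sits at annual layer 43 from the deep end, so 1065 − 43 = 1022 annual layers formed after it.
Removing the 14 false annual layers leaves 1022 − 14 = 1008 true annual layers beyond the dust horizon.
The annual layer at the ice surface is 1992 CE, so the dust horizon dates to 1992 − 1008 = 984 CE.

984 CE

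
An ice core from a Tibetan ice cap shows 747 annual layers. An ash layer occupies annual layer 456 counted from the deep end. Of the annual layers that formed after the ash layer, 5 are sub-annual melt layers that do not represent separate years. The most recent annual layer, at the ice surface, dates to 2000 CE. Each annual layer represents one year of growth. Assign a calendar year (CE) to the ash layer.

1714 CE

The ash layer sits at annual layer 456 from the deep end, so 747 − 456 = 291 annual layers formed after it.
291 − 5 false = 286 true annual layers after the ash layer.
2000 − 286 = 1714 CE.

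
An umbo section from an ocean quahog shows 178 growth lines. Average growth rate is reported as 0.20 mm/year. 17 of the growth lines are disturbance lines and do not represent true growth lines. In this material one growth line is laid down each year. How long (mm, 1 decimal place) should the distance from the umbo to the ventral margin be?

32.2 mm

True growth line count = 178 − 17 = 161.
Length ≈ 0.20 × 161 = 32.2 mm.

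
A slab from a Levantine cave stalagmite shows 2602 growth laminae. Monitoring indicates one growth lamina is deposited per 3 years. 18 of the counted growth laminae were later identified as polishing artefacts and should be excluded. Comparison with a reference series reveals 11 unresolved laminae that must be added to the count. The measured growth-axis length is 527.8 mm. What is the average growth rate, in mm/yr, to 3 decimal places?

Adjusted count: 2602 − 18 + 11 = 2595 growth laminae.
Multiplying by 3 years per growth lamina: 2595 × 3 = 7785 years.
Mean rate = 527.8 mm / 7785 years ≈ 0.068 mm/yr.

0.068 mm/yr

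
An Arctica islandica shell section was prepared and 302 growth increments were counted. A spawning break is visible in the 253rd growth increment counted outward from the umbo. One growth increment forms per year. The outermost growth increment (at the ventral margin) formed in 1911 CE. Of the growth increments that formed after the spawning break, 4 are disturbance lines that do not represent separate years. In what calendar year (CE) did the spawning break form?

The spawning break sits at growth increment 253 from the umbo, so 302 − 253 = 49 growth increments formed after it.
Excluding 4 false growth increments: 49 − 4 = 45.
Counting back 45 years from 1911 CE places the spawning break in 1911 − 45 = 1866 CE.

1866 CE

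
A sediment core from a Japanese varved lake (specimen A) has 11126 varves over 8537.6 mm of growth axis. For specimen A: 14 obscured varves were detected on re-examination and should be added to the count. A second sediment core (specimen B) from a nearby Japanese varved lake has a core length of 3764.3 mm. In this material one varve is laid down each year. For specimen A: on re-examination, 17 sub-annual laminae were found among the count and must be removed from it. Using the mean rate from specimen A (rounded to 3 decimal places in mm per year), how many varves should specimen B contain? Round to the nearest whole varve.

Specimen A: adjusted count: 11126 − 17 + 14 = 11123 varves.
A: 8537.6 mm over 11123 years gives 8537.6 / 11123 ≈ 0.768 mm/yr.
B spans 3764.3 / 0.768 = 4901.43 years ≈ 4901 varves.

4901 varves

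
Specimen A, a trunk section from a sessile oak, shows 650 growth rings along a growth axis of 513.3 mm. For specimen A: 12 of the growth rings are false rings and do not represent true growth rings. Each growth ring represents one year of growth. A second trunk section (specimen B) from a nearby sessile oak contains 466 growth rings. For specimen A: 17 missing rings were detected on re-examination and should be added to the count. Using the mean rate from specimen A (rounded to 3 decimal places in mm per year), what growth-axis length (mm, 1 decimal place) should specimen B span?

365.3 mm

Specimen A: true growth ring count = 650 − 12 + 17 = 655.
A: Extension rate ≈ 513.3 / 655 = 0.784 mm/yr.
B's length ≈ 0.784 × 466 = 365.3 mm.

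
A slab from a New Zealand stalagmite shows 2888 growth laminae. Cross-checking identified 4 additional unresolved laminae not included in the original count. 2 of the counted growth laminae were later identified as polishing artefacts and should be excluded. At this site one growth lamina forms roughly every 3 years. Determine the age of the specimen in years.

Correcting the raw count gives 2888 − 2 + 4 = 2890 true growth laminae.
Multiplying by 3 years per growth lamina: 2890 × 3 = 8670 years.

8670 years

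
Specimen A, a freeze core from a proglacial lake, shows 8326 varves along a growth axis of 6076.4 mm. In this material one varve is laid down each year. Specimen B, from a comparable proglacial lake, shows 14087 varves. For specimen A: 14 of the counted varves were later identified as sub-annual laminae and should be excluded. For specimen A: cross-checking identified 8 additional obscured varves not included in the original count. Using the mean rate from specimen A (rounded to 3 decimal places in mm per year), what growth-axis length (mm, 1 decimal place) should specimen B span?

Specimen A: adjusted count: 8326 − 14 + 8 = 8320 varves.
A: 6076.4 mm over 8320 years gives 6076.4 / 8320 ≈ 0.730 mm/yr.
For B, 0.730 mm/year × 14087 years = 10283.5 mm.

10283.5 mm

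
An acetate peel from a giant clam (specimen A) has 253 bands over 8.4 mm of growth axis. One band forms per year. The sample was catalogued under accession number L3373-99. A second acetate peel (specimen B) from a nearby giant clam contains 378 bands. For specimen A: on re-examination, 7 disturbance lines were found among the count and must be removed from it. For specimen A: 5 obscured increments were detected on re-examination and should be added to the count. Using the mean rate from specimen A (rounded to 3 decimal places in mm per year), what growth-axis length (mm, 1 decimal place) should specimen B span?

Specimen A: after corrections the count is 253 − 7 + 5 = 251 bands.
A: Extension rate ≈ 8.4 / 251 = 0.033 mm/year.
Length of B = 0.033 × 378 = 12.5 mm.

12.5 mm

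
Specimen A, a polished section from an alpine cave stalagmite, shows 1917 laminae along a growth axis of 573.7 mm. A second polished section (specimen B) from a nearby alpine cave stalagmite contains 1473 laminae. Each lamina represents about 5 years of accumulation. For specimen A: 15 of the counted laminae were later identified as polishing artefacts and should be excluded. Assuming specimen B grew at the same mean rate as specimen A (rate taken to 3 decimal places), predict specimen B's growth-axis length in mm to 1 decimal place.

Specimen A: adjusted count: 1917 − 15 = 1902 laminae.
Specimen A: 1902 laminae at 5 years each span 1902 × 5 = 9510 years.
A: Extension rate ≈ 573.7 / 9510 = 0.060 mm/yr.
Specimen B: at 5 years per lamina, 1473 × 5 = 7365 years. Length of B = 0.060 × 7365 = 441.9 mm.

441.9 mm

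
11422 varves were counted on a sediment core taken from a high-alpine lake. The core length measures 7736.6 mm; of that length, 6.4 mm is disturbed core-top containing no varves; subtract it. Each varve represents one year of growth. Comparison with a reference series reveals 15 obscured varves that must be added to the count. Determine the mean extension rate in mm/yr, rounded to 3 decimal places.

0.676 mm/yr

Correcting the raw count gives 11422 + 15 = 11437 true varves.
Net length = 7736.6 − 6.4 = 7730.2 mm.
Extension rate ≈ 7730.2 / 11437 = 0.676 mm/yr.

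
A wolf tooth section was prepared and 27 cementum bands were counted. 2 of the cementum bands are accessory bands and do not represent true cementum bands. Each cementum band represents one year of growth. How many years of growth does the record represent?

After corrections the count is 27 − 2 = 25 cementum bands.
One cementum band per year makes the duration 25 years.

25 years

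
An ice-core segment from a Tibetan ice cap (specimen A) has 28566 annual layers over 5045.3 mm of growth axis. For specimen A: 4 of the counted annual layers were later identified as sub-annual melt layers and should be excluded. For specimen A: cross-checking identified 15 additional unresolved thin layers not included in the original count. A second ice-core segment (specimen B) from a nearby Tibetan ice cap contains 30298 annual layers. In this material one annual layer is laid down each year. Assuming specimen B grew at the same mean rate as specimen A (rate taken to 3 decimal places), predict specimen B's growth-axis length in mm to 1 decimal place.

5362.7 mm

Specimen A: true annual layer count = 28566 − 4 + 15 = 28577.
A: Extension rate ≈ 5045.3 / 28577 = 0.177 mm per year.
Length of B = 0.177 × 30298 = 5362.7 mm.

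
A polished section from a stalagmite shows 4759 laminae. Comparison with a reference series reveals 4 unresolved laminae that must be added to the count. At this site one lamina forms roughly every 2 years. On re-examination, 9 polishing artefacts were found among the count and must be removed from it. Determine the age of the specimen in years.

Adjusted count: 4759 − 9 + 4 = 4754 laminae.
4754 laminae at 2 years each span 4754 × 2 = 9508 years.

9508 years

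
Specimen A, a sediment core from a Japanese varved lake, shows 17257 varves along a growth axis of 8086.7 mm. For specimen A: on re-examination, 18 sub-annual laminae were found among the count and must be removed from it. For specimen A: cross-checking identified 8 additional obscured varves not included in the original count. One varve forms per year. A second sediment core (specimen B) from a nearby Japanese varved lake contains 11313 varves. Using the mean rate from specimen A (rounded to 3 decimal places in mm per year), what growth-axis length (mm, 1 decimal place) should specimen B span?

5305.8 mm

Specimen A: correcting the raw count gives 17257 − 18 + 8 = 17247 true varves.
A: Extension rate ≈ 8086.7 / 17247 = 0.469 mm per year.
B's length ≈ 0.469 × 11313 = 5305.8 mm.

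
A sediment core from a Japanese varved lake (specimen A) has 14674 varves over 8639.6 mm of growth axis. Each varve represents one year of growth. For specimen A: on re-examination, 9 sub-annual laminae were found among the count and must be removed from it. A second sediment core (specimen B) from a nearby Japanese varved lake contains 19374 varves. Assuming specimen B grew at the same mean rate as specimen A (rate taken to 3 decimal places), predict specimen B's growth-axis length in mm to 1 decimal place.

11411.3 mm

Specimen A: correcting the raw count gives 14674 − 9 = 14665 true varves.
A: Extension rate ≈ 8639.6 / 14665 = 0.589 mm per year.
B's length ≈ 0.589 × 19374 = 11411.3 mm.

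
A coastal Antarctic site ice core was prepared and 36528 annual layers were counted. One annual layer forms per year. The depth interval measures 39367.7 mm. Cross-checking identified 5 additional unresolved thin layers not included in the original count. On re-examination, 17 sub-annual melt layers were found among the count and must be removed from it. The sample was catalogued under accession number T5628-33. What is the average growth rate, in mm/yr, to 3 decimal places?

1.078 mm/yr

True annual layer count = 36528 − 17 + 5 = 36516.
Extension rate ≈ 39367.7 / 36516 = 1.078 mm/yr.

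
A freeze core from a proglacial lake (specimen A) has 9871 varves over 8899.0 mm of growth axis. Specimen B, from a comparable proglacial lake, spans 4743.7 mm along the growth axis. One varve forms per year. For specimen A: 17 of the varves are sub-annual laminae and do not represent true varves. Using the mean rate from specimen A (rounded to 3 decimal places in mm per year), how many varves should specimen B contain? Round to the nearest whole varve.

5253 varves

Specimen A: correcting the raw count gives 9871 − 17 = 9854 true varves.
A: Extension rate ≈ 8899.0 / 9854 = 0.903 mm per year.
B spans 4743.7 / 0.903 = 5253.27 years ≈ 5253 varves.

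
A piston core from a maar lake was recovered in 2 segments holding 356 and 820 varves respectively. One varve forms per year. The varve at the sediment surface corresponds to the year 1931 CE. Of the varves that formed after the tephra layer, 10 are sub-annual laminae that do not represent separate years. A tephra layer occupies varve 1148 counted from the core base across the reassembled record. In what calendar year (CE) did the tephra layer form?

1913 CE

Total varves = 356 + 820 = 1176.
The tephra layer sits at varve 1148 from the core base, so 1176 − 1148 = 28 varves formed after it.
28 − 10 false = 18 true varves after the tephra layer.
The varve at the sediment surface is 1931 CE, so the tephra layer dates to 1931 − 18 = 1913 CE.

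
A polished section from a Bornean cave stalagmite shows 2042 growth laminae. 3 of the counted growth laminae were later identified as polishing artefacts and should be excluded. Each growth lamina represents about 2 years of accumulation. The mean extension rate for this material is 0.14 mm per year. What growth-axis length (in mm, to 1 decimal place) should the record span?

After corrections the count is 2042 − 3 = 2039 growth laminae.
Multiplying by 2 years per growth lamina: 2039 × 2 = 4078 years.
Predicted length = 0.14 mm/year × 4078 years = 570.9 mm.

570.9 mm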